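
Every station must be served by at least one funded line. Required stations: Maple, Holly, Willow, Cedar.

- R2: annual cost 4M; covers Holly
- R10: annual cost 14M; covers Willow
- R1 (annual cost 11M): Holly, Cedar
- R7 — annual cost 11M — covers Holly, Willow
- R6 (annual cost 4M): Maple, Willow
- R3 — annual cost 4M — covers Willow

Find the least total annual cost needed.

The greedy cost-per-new-station heuristic would pick R6, R2, and R1 for 19, but a cheaper cover exists.
Choose R1 and R6: together they cover Maple, Holly, Willow, Cedar — every station.
Total annual cost: 11 + 4 = 15.
No cover costs less than 15.

15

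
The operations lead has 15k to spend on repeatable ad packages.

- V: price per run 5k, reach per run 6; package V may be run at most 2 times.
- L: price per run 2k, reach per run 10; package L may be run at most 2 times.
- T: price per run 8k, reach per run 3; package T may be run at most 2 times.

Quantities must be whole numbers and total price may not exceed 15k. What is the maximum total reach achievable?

L has the best ratio (10/2); taking only L gives at most 2×10 = 20 (stopped by the supply cap of 2).
Mixing does better — 2×V and 2×L: price 14 ≤ 15, reach 2·6 + 2·10 = 32.

32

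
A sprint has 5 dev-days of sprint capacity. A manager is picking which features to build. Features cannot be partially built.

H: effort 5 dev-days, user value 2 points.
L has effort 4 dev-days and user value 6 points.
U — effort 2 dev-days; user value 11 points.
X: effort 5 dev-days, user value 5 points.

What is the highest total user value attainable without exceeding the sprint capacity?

11

Take U: effort 2 ≤ 5, user value 11.
No other feasible combination does better.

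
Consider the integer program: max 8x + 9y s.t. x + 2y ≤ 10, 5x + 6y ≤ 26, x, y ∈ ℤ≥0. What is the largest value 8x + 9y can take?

41

(x,y)=(4,1) is feasible, giving 41.
(x,y)=(5,0) is feasible, giving 40.
No feasible integer point exceeds 41.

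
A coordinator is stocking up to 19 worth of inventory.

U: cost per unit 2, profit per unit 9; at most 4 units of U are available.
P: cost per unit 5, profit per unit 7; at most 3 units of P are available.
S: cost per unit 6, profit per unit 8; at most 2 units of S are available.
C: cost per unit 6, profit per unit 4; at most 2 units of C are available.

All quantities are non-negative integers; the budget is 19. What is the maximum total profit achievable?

51

U has the best ratio (9/2); taking only U gives at most 4×9 = 36 (stopped by the supply cap of 4).
Mixing does better — 4×U, 1×P, and 1×S: cost 19 ≤ 19, profit 4·9 + 1·7 + 1·8 = 51.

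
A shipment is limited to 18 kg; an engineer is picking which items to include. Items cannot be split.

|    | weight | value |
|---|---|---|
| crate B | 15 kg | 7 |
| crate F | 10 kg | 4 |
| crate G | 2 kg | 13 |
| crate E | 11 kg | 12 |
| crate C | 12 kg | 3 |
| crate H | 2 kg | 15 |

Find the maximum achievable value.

40

This is an integer program with binary decision variables.
Take crate G, crate E, and crate H: weight 2 + 11 + 2 = 15 ≤ 18, value 13 + 12 + 15 = 40.
No other feasible combination does better.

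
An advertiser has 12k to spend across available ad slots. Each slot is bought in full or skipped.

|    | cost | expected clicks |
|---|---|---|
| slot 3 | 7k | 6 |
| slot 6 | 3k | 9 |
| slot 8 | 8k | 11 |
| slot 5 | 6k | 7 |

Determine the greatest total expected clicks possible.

20

Take slot 6 and slot 8: cost 3 + 8 = 11 ≤ 12, expected clicks 9 + 11 = 20.
No other feasible combination does better.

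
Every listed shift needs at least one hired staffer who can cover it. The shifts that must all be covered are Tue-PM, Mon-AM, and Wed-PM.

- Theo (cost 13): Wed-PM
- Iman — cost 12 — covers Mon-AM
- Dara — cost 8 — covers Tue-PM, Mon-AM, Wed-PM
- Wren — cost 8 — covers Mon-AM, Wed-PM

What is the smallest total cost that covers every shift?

Dara alone covers Tue-PM, Mon-AM, Wed-PM — every shift.
Total cost: 8.
No cover costs less than 8.

8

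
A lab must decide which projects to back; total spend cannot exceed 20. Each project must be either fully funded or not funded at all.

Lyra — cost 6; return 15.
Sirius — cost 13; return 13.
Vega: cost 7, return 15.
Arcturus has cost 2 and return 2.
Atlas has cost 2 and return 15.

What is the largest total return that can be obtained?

47

Lyra + Arcturus + Atlas: cost 6 + 2 + 2 = 10 ≤ 20, return 15 + 2 + 15 = 32.
Lyra + Vega + Arcturus + Atlas: cost 6 + 7 + 2 + 2 = 17 ≤ 20, return 15 + 15 + 2 + 15 = 47.
Lyra + Vega + Atlas: cost 6 + 7 + 2 = 15 ≤ 20, return 15 + 15 + 15 = 45.
Best is Lyra, Vega, Arcturus, and Atlas with total return 47.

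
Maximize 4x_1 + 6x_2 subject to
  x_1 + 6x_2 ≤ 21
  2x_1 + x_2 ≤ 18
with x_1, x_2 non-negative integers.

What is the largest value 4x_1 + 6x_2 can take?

Relaxing integrality, the LP optimum is 44.73 at (x_1,x_2) = (7.91, 2.18), which is not an integer point.
(x_1,x_2)=(8,2): 1·8+6·2=20≤21, 2·8+1·2=18≤18, objective 44.
(x_1,x_2)=(7,2): 1·7+6·2=19≤21, 2·7+1·2=16≤18, objective 40.
(x_1,x_2)=(8,1): 1·8+6·1=14≤21, 2·8+1·1=17≤18, objective 38.
Maximum is 44 at (x_1,x_2)=(8,2).

44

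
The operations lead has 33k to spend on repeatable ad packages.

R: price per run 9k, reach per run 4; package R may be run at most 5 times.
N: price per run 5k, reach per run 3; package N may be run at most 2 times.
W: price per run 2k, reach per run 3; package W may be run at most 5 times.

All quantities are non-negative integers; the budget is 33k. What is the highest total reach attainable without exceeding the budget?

W has the best ratio (3/2); taking only W gives at most 5×3 = 15 (stopped by the supply cap of 5).
Mixing does better — 2×R, 1×N, and 5×W: price 33 ≤ 33, reach 2·4 + 1·3 + 5·3 = 26.

26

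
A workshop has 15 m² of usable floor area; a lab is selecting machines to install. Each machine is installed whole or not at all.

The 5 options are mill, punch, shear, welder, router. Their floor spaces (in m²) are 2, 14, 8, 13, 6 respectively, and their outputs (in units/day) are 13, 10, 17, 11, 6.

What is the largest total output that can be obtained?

30

This is a 0-1 knapsack instance.
Allowing fractional choices, the relaxed optimum would be about 35.0, but machines are indivisible.
mill + shear: floor space 2 + 8 = 10 ≤ 15, output 13 + 17 = 30.
mill + welder: floor space 2 + 13 = 15 ≤ 15, output 13 + 11 = 24.
shear + router: floor space 8 + 6 = 14 ≤ 15, output 17 + 6 = 23.
Best is mill and shear with total output 30.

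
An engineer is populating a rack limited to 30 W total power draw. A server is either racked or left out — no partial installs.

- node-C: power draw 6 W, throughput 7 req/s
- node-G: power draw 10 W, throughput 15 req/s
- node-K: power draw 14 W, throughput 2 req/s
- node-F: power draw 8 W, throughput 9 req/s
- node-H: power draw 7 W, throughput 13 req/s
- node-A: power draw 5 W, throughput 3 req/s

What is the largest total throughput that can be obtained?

Allowing fractional choices, the relaxed optimum would be about 42.9, but servers are indivisible.
node-G + node-F + node-H + node-A: power draw 10 + 8 + 7 + 5 = 30 ≤ 30, throughput 15 + 9 + 13 + 3 = 40.
node-C + node-G + node-H + node-A: power draw 6 + 10 + 7 + 5 = 28 ≤ 30, throughput 7 + 15 + 13 + 3 = 38.
node-G + node-F + node-H: power draw 10 + 8 + 7 = 25 ≤ 30, throughput 15 + 9 + 13 = 37.
Best is node-G, node-F, node-H, and node-A with total throughput 40.

40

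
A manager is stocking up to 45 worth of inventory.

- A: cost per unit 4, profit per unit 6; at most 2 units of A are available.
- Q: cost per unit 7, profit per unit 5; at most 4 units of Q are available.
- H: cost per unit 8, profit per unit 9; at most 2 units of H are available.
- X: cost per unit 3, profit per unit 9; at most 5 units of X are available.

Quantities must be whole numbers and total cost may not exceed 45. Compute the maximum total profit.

Take 2×A, 2×Q, 1×H, and 5×X: cost 45 ≤ 45, profit 2·6 + 2·5 + 1·9 + 5·9 = 76.
X has the best ratio (9/3) and is taken to its limit of 5; remaining capacity is filled optimally with the others.

76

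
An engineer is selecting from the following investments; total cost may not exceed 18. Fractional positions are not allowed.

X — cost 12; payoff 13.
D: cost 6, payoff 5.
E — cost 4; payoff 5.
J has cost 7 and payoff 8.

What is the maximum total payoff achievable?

This is an integer program with binary decision variables.
X + E: cost 12 + 4 = 16 ≤ 18, payoff 13 + 5 = 18.
X + D: cost 12 + 6 = 18 ≤ 18, payoff 13 + 5 = 18.
D + E + J: cost 6 + 4 + 7 = 17 ≤ 18, payoff 5 + 5 + 8 = 18.
The maximum payoff is 18; one optimal choice is X and E.

18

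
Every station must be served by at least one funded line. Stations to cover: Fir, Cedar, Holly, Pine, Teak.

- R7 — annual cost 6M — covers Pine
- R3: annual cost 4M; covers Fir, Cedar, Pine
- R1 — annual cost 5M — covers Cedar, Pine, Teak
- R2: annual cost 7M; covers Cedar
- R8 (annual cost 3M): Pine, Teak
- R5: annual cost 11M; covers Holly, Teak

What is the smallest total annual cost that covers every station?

This is a weighted set-cover instance.
The greedy cost-per-new-station heuristic would pick R3, R8, and R5 for 18, but a cheaper cover exists.
Choose R3 and R5: together they cover Fir, Cedar, Holly, Pine, Teak — every station.
Total annual cost: 4 + 11 = 15.
No cover costs less than 15.

15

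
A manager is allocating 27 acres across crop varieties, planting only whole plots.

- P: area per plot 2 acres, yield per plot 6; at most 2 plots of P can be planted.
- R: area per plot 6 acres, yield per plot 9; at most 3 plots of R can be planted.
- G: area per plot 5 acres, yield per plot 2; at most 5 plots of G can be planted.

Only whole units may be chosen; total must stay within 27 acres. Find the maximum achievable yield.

Take 2×P, 3×R, and 1×G: area 27 ≤ 27, yield 2·6 + 3·9 + 1·2 = 41.
P has the best ratio (6/2) and is taken to its limit of 2; remaining capacity is filled optimally with the others.

41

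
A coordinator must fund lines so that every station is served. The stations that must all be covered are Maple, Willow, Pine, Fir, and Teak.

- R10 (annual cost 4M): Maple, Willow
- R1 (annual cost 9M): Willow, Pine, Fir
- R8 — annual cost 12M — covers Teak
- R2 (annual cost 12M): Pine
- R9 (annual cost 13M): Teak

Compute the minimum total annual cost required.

This is an integer covering problem.
Choose R10, R1, and R8: together they cover Maple, Willow, Pine, Fir, Teak — every station.
Total annual cost: 4 + 9 + 12 = 25.
No cover costs less than 25.

25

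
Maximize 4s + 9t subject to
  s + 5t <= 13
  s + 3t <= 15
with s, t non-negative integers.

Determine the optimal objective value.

(s,t)=(13,0) is feasible, giving 52.
(s,t)=(12,0) is feasible, giving 48.
No feasible integer point exceeds 52.

52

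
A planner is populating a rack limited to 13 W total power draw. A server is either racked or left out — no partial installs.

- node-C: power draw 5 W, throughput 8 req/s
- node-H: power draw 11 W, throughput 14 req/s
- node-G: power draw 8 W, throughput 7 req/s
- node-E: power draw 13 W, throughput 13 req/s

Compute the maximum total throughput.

Allowing fractional choices, the relaxed optimum would be about 18.2, but servers are indivisible.
node-H: power draw 11 ≤ 13, throughput 14.
node-E: power draw 13 ≤ 13, throughput 13.
node-C + node-G: power draw 5 + 8 = 13 ≤ 13, throughput 8 + 7 = 15.
Best is node-C and node-G with total throughput 15.

15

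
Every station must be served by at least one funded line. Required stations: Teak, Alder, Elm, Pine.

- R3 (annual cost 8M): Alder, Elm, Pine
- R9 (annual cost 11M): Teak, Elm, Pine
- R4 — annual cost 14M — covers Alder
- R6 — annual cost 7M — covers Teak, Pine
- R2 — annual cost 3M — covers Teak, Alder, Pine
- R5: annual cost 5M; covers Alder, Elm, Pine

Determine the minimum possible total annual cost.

Choose R2 and R5: together they cover Teak, Alder, Elm, Pine — every station.
Total annual cost: 3 + 5 = 8.
No cover costs less than 8.

8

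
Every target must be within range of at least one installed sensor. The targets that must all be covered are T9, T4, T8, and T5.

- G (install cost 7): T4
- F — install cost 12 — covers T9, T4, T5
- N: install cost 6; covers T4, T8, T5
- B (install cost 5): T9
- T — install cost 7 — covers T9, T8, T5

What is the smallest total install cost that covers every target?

This is a weighted set-cover instance.
Choose N and B: together they cover T9, T4, T8, T5 — every target.
Total install cost: 6 + 5 = 11.
No cover costs less than 11.

11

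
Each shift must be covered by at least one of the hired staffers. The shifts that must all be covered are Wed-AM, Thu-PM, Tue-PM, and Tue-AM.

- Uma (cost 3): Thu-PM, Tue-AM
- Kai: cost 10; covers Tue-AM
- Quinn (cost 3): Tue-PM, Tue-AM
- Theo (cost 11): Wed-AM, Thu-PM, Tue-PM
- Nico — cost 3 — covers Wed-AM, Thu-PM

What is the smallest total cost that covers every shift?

This is an integer covering problem.
The greedy cost-per-new-shift heuristic would pick Uma, Quinn, and Nico for 9, but a cheaper cover exists.
Choose Quinn and Nico: together they cover Wed-AM, Thu-PM, Tue-PM, Tue-AM — every shift.
Total cost: 3 + 3 = 6.
No cover costs less than 6.

6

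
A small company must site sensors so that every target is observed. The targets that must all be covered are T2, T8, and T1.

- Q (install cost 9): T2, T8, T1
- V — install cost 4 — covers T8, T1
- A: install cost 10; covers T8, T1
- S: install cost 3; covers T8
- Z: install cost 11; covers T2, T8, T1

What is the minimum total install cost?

9

The greedy cost-per-new-target heuristic would pick V and Q for 13, but a cheaper cover exists.
Q alone covers T2, T8, T1 — every target.
Total install cost: 9.
No cover costs less than 9.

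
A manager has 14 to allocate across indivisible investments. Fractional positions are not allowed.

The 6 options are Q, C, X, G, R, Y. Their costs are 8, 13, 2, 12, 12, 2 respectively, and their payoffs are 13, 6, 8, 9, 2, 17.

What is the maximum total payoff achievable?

Take Q, X, and Y: cost 8 + 2 + 2 = 12 ≤ 14, payoff 13 + 8 + 17 = 38.
No other feasible combination does better.

38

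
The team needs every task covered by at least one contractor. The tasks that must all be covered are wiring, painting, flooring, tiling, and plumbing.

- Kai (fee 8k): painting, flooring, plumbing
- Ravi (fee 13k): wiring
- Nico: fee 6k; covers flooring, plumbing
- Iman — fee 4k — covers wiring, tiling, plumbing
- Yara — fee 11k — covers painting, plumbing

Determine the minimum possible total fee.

This is a weighted set-cover instance.
Choose Kai and Iman: together they cover wiring, painting, flooring, tiling, plumbing — every task.
Total fee: 8 + 4 = 12.
No cover costs less than 12.

12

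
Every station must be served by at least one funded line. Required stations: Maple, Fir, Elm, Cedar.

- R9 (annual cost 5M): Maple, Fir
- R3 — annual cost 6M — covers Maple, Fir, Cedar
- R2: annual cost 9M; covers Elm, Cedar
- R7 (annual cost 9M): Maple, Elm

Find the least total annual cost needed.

This is a weighted set-cover instance.
Choose R9 and R2: together they cover Maple, Fir, Elm, Cedar — every station.
Total annual cost: 5 + 9 = 14.

14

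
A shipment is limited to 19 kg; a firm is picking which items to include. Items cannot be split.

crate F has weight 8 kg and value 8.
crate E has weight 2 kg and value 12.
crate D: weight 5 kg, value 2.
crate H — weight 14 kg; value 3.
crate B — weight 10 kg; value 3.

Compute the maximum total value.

Allowing fractional choices, the relaxed optimum would be about 23.2, but items are indivisible.
crate F + crate E: weight 8 + 2 = 10 ≤ 19, value 8 + 12 = 20.
crate F + crate E + crate D: weight 8 + 2 + 5 = 15 ≤ 19, value 8 + 12 + 2 = 22.
Best is crate F, crate E, and crate D with total value 22.

22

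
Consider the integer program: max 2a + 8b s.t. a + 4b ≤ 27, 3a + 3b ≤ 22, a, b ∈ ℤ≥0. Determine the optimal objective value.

50

(a,b)=(1,6): 1·1+4·6=25≤27, 3·1+3·6=21≤22, objective 50.
(a,b)=(0,6): 1·0+4·6=24≤27, 3·0+3·6=18≤22, objective 48.
(a,b)=(2,5): 1·2+4·5=22≤27, 3·2+3·5=21≤22, objective 44.
The best lattice point is (1,6), giving 50.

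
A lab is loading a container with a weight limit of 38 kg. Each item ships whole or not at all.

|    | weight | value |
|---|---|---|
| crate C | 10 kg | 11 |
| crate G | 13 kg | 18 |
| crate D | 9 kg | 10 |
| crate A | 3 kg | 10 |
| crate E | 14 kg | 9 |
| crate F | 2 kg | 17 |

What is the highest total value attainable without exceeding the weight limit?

66

This is an integer program with binary decision variables.
Allowing fractional choices, the relaxed optimum would be about 66.6, but items are indivisible.
crate C + crate G + crate D + crate A + crate F: weight 10 + 13 + 9 + 3 + 2 = 37 ≤ 38, value 11 + 18 + 10 + 10 + 17 = 66.
crate C + crate D + crate A + crate E + crate F: weight 10 + 9 + 3 + 14 + 2 = 38 ≤ 38, value 11 + 10 + 10 + 9 + 17 = 57.
Best is crate C, crate G, crate D, crate A, and crate F with total value 66.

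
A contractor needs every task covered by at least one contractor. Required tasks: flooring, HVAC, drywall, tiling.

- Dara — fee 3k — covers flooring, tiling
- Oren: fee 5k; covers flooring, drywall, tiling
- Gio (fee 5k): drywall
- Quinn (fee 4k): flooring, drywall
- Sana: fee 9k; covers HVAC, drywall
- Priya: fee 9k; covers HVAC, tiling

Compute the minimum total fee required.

This is a weighted set-cover instance.
Choose Dara and Sana: together they cover flooring, HVAC, drywall, tiling — every task.
Total fee: 3 + 9 = 12.

12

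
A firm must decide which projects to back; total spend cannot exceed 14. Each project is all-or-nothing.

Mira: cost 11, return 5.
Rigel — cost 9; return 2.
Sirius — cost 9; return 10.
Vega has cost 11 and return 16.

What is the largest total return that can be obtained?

Vega: cost 11 ≤ 14, return 16.
Sirius: cost 9 ≤ 14, return 10.
Best is Vega with total return 16.

16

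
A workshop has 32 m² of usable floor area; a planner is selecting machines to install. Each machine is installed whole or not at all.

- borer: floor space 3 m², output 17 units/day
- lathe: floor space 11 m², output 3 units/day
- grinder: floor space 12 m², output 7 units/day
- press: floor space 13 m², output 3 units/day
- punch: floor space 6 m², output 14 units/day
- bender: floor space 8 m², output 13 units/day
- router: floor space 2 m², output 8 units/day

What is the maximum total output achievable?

Take borer, grinder, punch, bender, and router: floor space 3 + 12 + 6 + 8 + 2 = 31 ≤ 32, output 17 + 7 + 14 + 13 + 8 = 59.
No other feasible combination does better.

59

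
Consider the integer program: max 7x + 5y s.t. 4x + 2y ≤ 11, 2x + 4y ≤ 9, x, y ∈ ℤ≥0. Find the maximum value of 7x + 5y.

Relaxing integrality, the LP optimum is 21.00 at (x,y) = (2.17, 1.17), which is not an integer point.
(x,y)=(2,1): 4·2+2·1=10≤11, 2·2+4·1=8≤9, objective 19.
(x,y)=(2,0): 4·2+2·0=8≤11, 2·2+4·0=4≤9, objective 14.
(x,y)=(1,1): 4·1+2·1=6≤11, 2·1+4·1=6≤9, objective 12.
(x,y)=(1,0): 4·1+2·0=4≤11, 2·1+4·0=2≤9, objective 7.
No feasible integer point exceeds 19.

19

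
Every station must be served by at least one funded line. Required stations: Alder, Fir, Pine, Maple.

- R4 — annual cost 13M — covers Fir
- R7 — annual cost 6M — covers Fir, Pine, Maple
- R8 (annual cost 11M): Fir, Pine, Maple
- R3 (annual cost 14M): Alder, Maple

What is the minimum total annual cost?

20

Choose R7 and R3: together they cover Alder, Fir, Pine, Maple — every station.
Total annual cost: 6 + 14 = 20.
No cover costs less than 20.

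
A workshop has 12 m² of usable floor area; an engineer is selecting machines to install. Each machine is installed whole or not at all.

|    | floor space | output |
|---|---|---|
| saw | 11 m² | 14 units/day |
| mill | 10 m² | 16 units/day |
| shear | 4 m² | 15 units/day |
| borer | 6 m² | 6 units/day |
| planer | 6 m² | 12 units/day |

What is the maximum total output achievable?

Treat it as a binary knapsack problem.
borer + planer: floor space 6 + 6 = 12 ≤ 12, output 6 + 12 = 18.
shear + borer: floor space 4 + 6 = 10 ≤ 12, output 15 + 6 = 21.
shear + planer: floor space 4 + 6 = 10 ≤ 12, output 15 + 12 = 27.
Best is shear and planer with total output 27.

27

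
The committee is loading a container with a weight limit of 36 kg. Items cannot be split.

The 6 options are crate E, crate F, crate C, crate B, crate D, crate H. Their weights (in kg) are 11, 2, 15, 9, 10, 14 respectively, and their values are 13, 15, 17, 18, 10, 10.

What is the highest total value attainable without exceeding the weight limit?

60

crate E + crate F + crate B + crate H: weight 11 + 2 + 9 + 14 = 36 ≤ 36, value 13 + 15 + 18 + 10 = 56.
crate E + crate F + crate B + crate D: weight 11 + 2 + 9 + 10 = 32 ≤ 36, value 13 + 15 + 18 + 10 = 56.
crate F + crate C + crate B + crate D: weight 2 + 15 + 9 + 10 = 36 ≤ 36, value 15 + 17 + 18 + 10 = 60.
Best is crate F, crate C, crate B, and crate D with total value 60.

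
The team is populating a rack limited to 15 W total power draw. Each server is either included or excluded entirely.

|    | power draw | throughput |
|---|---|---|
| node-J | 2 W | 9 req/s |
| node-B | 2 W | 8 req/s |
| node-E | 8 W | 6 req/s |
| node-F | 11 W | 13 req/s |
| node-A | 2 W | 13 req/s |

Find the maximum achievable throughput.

36

Allowing fractional choices, the relaxed optimum would be about 40.6, but servers are indivisible.
node-J + node-B + node-E + node-A: power draw 2 + 2 + 8 + 2 = 14 ≤ 15, throughput 9 + 8 + 6 + 13 = 36.
node-J + node-F + node-A: power draw 2 + 11 + 2 = 15 ≤ 15, throughput 9 + 13 + 13 = 35.
Best is node-J, node-B, node-E, and node-A with total throughput 36.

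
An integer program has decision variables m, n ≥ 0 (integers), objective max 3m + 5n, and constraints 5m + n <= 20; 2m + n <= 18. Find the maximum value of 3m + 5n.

90

(m,n)=(0,18): 5·0+1·18=18≤20, 2·0+1·18=18≤18, objective 90.
(m,n)=(0,17): 5·0+1·17=17≤20, 2·0+1·17=17≤18, objective 85.
The best lattice point is (0,18), giving 90.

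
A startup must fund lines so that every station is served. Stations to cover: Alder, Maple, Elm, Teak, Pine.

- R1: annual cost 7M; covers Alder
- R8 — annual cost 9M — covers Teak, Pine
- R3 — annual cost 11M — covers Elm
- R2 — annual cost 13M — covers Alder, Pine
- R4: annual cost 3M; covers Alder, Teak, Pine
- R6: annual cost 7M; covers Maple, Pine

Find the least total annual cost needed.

21

This is an integer covering problem.
Choose R3, R4, and R6: together they cover Alder, Maple, Elm, Teak, Pine — every station.
Total annual cost: 11 + 3 + 7 = 21.
No cover costs less than 21.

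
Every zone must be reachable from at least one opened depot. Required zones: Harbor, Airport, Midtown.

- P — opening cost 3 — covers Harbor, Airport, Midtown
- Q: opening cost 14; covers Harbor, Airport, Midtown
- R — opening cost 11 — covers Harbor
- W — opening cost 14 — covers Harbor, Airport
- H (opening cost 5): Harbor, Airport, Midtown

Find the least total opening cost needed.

3

P alone covers Harbor, Airport, Midtown — every zone.
Total opening cost: 3.
No cover costs less than 3.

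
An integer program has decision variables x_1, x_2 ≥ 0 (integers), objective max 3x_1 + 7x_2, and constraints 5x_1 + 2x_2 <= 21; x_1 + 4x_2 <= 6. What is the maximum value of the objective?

13

(x_1,x_2)=(2,1): 5·2+2·1=12≤21, 1·2+4·1=6≤6, objective 13.
(x_1,x_2)=(4,0): 5·4+2·0=20≤21, 1·4+4·0=4≤6, objective 12.
The best lattice point is (2,1), giving 13.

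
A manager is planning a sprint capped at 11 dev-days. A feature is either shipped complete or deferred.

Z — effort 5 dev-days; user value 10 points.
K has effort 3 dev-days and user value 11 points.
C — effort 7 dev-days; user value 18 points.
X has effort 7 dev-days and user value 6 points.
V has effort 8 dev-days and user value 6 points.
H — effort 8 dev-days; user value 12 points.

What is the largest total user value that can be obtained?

Allowing fractional choices, the relaxed optimum would be about 31.0, but features are indivisible.
K + C: effort 3 + 7 = 10 ≤ 11, user value 11 + 18 = 29.
K + H: effort 3 + 8 = 11 ≤ 11, user value 11 + 12 = 23.
Z + K: effort 5 + 3 = 8 ≤ 11, user value 10 + 11 = 21.
Best is K and C with total user value 29.

29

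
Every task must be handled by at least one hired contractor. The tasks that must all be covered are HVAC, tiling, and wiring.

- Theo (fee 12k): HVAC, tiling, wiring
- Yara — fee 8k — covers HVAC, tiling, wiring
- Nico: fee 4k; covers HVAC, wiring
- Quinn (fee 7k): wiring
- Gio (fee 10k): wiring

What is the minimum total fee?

The greedy cost-per-new-task heuristic would pick Nico and Yara for 12, but a cheaper cover exists.
Yara alone covers HVAC, tiling, wiring — every task.
Total fee: 8.
No cover costs less than 8.

8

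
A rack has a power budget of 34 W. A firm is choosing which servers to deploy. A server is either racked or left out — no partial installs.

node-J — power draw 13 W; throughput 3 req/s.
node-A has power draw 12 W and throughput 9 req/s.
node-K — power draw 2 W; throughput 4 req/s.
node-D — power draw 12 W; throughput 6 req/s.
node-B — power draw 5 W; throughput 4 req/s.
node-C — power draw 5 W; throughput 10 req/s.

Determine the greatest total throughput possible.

29

This is a 0-1 knapsack instance.
Allowing fractional choices, the relaxed optimum would be about 32.0, but servers are indivisible.
node-A + node-K + node-B + node-C: power draw 12 + 2 + 5 + 5 = 24 ≤ 34, throughput 9 + 4 + 4 + 10 = 27.
node-A + node-K + node-D + node-C: power draw 12 + 2 + 12 + 5 = 31 ≤ 34, throughput 9 + 4 + 6 + 10 = 29.
node-A + node-D + node-B + node-C: power draw 12 + 12 + 5 + 5 = 34 ≤ 34, throughput 9 + 6 + 4 + 10 = 29.
The maximum throughput is 29; one optimal choice is node-A, node-K, node-D, and node-C.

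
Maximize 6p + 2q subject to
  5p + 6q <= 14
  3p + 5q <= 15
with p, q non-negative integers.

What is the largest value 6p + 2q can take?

12

(p,q)=(2,0): 5·2+6·0=10≤14, 3·2+5·0=6≤15, objective 12.
(p,q)=(1,1): 5·1+6·1=11≤14, 3·1+5·1=8≤15, objective 8.
Maximum is 12 at (p,q)=(2,0).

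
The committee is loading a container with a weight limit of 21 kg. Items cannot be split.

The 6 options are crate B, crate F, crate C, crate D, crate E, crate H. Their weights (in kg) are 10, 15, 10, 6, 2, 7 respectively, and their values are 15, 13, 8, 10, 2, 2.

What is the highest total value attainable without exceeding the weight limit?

Take crate B, crate D, and crate E: weight 10 + 6 + 2 = 18 ≤ 21, value 15 + 10 + 2 = 27.
No other feasible combination does better.

27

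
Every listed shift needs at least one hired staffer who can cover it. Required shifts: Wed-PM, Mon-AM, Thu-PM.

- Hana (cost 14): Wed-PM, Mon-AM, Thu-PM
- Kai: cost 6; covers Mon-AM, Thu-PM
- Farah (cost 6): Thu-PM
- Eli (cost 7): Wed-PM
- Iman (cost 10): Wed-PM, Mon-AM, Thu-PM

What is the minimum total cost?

10

The greedy cost-per-new-shift heuristic would pick Kai and Eli for 13, but a cheaper cover exists.
Iman alone covers Wed-PM, Mon-AM, Thu-PM — every shift.
Total cost: 10.
No cover costs less than 10.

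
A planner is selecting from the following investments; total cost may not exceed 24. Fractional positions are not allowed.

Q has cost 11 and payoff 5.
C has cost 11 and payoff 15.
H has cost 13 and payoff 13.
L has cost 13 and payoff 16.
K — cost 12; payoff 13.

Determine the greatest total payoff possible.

31

Take C and L: cost 11 + 13 = 24 ≤ 24, payoff 15 + 16 = 31.
No other feasible combination does better.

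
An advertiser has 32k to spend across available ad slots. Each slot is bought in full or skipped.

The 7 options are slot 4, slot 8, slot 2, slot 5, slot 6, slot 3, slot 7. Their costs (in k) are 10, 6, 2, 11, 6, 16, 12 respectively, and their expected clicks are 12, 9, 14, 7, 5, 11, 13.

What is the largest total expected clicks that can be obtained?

48

slot 8 + slot 2 + slot 5 + slot 7: cost 6 + 2 + 11 + 12 = 31 ≤ 32, expected clicks 9 + 14 + 7 + 13 = 43.
slot 4 + slot 2 + slot 6 + slot 7: cost 10 + 2 + 6 + 12 = 30 ≤ 32, expected clicks 12 + 14 + 5 + 13 = 44.
slot 4 + slot 8 + slot 2 + slot 7: cost 10 + 6 + 2 + 12 = 30 ≤ 32, expected clicks 12 + 9 + 14 + 13 = 48.
Best is slot 4, slot 8, slot 2, and slot 7 with total expected clicks 48.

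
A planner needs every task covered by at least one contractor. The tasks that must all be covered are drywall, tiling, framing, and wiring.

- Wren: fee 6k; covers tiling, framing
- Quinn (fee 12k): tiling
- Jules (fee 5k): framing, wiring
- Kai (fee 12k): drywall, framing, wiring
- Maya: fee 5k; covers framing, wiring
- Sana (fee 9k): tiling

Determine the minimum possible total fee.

Choose Wren and Kai: together they cover drywall, tiling, framing, wiring — every task.
Total fee: 6 + 12 = 18.

18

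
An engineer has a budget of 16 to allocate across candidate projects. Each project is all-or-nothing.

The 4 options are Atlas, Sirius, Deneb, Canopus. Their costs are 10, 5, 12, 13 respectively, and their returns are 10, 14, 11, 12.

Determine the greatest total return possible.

Allowing fractional choices, the relaxed optimum would be about 24.9, but projects are indivisible.
Sirius: cost 5 ≤ 16, return 14.
Canopus: cost 13 ≤ 16, return 12.
Atlas + Sirius: cost 10 + 5 = 15 ≤ 16, return 10 + 14 = 24.
Best is Atlas and Sirius with total return 24.

24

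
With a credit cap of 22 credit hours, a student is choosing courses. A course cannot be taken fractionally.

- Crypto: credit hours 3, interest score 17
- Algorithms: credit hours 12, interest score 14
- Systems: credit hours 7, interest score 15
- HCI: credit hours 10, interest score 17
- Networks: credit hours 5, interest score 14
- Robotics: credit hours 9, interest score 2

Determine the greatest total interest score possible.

Allowing fractional choices, the relaxed optimum would be about 57.9, but courses are indivisible.
Crypto + Systems + HCI: credit hours 3 + 7 + 10 = 20 ≤ 22, interest score 17 + 15 + 17 = 49.
Crypto + HCI + Networks: credit hours 3 + 10 + 5 = 18 ≤ 22, interest score 17 + 17 + 14 = 48.
Best is Crypto, Systems, and HCI with total interest score 49.

49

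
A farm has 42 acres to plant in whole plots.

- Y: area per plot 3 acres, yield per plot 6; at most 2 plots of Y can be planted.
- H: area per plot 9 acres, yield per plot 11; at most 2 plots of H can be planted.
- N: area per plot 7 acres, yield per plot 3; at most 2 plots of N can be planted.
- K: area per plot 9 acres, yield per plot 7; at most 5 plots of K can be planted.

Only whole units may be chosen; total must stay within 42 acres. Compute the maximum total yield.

Y has the best ratio (6/3); taking only Y gives at most 2×6 = 12 (stopped by the supply cap of 2).
Mixing does better — 2×Y, 2×H, and 2×K: area 42 ≤ 42, yield 2·6 + 2·11 + 2·7 = 48.

48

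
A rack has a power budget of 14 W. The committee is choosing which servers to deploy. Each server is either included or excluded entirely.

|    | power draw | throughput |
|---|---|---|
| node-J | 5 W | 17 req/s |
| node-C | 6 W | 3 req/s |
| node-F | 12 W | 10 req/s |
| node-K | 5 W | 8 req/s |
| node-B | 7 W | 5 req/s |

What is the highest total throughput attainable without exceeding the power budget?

25

Treat it as a binary knapsack problem.
Take node-J and node-K: power draw 5 + 5 = 10 ≤ 14, throughput 17 + 8 = 25.
No other feasible combination does better.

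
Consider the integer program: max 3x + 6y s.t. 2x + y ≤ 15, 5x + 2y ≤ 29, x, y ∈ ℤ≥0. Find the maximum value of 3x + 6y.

84

(x,y)=(0,14) is feasible, giving 84.
(x,y)=(0,13) is feasible, giving 78.
Maximum is 84 at (x,y)=(0,14).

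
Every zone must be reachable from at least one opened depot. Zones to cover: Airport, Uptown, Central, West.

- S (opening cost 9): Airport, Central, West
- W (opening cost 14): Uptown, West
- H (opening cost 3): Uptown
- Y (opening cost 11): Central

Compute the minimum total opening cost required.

12

Choose S and H: together they cover Airport, Uptown, Central, West — every zone.
Total opening cost: 9 + 3 = 12.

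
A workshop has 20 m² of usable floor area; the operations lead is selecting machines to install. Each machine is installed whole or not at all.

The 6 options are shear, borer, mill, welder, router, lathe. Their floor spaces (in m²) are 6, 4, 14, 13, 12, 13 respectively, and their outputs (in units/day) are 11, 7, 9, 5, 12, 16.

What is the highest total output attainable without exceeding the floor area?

This is a 0-1 knapsack instance.
Allowing fractional choices, the relaxed optimum would be about 30.3, but machines are indivisible.
borer + lathe: floor space 4 + 13 = 17 ≤ 20, output 7 + 16 = 23.
shear + lathe: floor space 6 + 13 = 19 ≤ 20, output 11 + 16 = 27.
shear + router: floor space 6 + 12 = 18 ≤ 20, output 11 + 12 = 23.
Best is shear and lathe with total output 27.

27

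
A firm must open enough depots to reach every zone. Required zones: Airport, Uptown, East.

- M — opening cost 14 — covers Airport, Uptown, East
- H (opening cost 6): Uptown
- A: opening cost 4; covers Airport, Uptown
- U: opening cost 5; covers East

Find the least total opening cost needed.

9

This is an integer covering problem.
Choose A and U: together they cover Airport, Uptown, East — every zone.
Total opening cost: 4 + 5 = 9.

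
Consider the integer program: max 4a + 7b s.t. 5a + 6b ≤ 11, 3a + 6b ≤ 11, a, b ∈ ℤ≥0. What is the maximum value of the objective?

11

(a,b)=(1,1): 5·1+6·1=11≤11, 3·1+6·1=9≤11, objective 11.
(a,b)=(2,0): 5·2+6·0=10≤11, 3·2+6·0=6≤11, objective 8.
(a,b)=(0,1): 5·0+6·1=6≤11, 3·0+6·1=6≤11, objective 7.
The best lattice point is (1,1), giving 11.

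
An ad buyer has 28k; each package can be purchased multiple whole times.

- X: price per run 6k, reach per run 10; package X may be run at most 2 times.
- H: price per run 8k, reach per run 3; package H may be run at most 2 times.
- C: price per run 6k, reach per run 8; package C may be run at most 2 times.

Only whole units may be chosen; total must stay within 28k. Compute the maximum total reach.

36

2×X and 2×C: price 24 ≤ 28, reach 2·10 + 2·8 = 36.
2×X, 1×H, and 1×C: price 26 ≤ 28, reach 2·10 + 1·3 + 1·8 = 31.
Best is 36.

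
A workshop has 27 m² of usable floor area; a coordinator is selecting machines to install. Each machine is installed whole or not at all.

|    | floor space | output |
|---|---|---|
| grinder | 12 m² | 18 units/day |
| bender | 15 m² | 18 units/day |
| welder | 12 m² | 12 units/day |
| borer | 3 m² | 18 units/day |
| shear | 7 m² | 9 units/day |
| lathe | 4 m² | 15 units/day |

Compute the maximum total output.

Allowing fractional choices, the relaxed optimum would be about 61.2, but machines are indivisible.
welder + borer + shear + lathe: floor space 12 + 3 + 7 + 4 = 26 ≤ 27, output 12 + 18 + 9 + 15 = 54.
grinder + borer + lathe: floor space 12 + 3 + 4 = 19 ≤ 27, output 18 + 18 + 15 = 51.
grinder + borer + shear + lathe: floor space 12 + 3 + 7 + 4 = 26 ≤ 27, output 18 + 18 + 9 + 15 = 60.
Best is grinder, borer, shear, and lathe with total output 60.

60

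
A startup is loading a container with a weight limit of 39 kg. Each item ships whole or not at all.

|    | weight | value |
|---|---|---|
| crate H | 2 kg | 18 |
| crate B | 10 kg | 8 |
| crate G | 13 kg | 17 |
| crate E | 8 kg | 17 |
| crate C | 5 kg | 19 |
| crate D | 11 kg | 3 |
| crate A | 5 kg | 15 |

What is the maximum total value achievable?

86

crate H + crate B + crate G + crate E + crate C: weight 2 + 10 + 13 + 8 + 5 = 38 ≤ 39, value 18 + 8 + 17 + 17 + 19 = 79.
crate H + crate G + crate E + crate C + crate A: weight 2 + 13 + 8 + 5 + 5 = 33 ≤ 39, value 18 + 17 + 17 + 19 + 15 = 86.
Best is crate H, crate G, crate E, crate C, and crate A with total value 86.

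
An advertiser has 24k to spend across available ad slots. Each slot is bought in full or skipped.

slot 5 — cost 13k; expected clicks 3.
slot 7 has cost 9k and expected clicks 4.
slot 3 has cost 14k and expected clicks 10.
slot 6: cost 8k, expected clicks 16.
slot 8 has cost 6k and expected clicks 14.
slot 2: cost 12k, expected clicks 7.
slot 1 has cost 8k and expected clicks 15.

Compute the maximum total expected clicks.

45

slot 7 + slot 8 + slot 1: cost 9 + 6 + 8 = 23 ≤ 24, expected clicks 4 + 14 + 15 = 33.
slot 7 + slot 6 + slot 8: cost 9 + 8 + 6 = 23 ≤ 24, expected clicks 4 + 16 + 14 = 34.
slot 6 + slot 8 + slot 1: cost 8 + 6 + 8 = 22 ≤ 24, expected clicks 16 + 14 + 15 = 45.
Best is slot 6, slot 8, and slot 1 with total expected clicks 45.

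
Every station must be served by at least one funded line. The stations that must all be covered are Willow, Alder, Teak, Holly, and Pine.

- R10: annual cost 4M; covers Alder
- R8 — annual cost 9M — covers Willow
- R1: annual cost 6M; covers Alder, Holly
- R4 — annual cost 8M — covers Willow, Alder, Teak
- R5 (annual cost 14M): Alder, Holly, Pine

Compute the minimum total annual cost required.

22

The greedy cost-per-new-station heuristic would pick R4, R1, and R5 for 28, but a cheaper cover exists.
Choose R4 and R5: together they cover Willow, Alder, Teak, Holly, Pine — every station.
Total annual cost: 8 + 14 = 22.
No cover costs less than 22.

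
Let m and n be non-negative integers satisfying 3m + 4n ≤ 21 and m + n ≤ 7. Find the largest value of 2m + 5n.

(m,n)=(0,5) is feasible, giving 25.
(m,n)=(1,4) is feasible, giving 22.
(m,n)=(0,4) is feasible, giving 20.
No feasible integer point exceeds 25.

25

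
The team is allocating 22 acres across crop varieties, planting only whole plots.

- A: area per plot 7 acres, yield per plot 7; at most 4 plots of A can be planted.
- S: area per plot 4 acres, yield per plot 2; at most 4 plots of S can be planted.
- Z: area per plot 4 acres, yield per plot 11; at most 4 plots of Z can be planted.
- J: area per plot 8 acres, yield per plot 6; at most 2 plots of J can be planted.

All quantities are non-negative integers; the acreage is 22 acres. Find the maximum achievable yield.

46

Take 1×S and 4×Z: area 20 ≤ 22, yield 1·2 + 4·11 = 46.
Z has the best ratio (11/4) and is taken to its limit of 4; remaining capacity is filled optimally with the others.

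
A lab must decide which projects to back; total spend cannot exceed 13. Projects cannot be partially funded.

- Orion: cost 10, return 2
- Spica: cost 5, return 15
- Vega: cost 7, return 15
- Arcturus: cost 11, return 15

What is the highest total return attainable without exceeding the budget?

This is an integer program with binary decision variables.
Spica: cost 5 ≤ 13, return 15.
Vega: cost 7 ≤ 13, return 15.
Spica + Vega: cost 5 + 7 = 12 ≤ 13, return 15 + 15 = 30.
Best is Spica and Vega with total return 30.

30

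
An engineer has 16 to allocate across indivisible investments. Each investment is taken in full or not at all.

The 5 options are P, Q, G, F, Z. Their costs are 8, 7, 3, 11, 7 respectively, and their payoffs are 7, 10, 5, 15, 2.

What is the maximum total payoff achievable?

Q + G: cost 7 + 3 = 10 ≤ 16, payoff 10 + 5 = 15.
P + Q: cost 8 + 7 = 15 ≤ 16, payoff 7 + 10 = 17.
G + F: cost 3 + 11 = 14 ≤ 16, payoff 5 + 15 = 20.
Best is G and F with total payoff 20.

20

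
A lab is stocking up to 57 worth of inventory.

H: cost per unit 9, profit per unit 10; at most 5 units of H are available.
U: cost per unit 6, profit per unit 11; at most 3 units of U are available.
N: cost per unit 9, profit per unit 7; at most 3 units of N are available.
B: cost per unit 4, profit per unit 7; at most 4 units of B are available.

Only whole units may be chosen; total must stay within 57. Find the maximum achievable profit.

84

U has the best ratio (11/6); taking only U gives at most 3×11 = 33 (stopped by the supply cap of 3).
Mixing does better — 3×H, 3×U, and 3×B: cost 57 ≤ 57, profit 3·10 + 3·11 + 3·7 = 84.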